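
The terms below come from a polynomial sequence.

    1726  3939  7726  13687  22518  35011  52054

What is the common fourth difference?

Δ: 2213, 3787, 5961, 8831, 12493, 17043
Δ²: 1574, 2174, 2870, 3662, 4550
Δ³: 600, 696, 792, 888
Δ⁴: 96, 96, 96

96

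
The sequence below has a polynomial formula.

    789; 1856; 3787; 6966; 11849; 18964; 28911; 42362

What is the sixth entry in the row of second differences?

3504

D1: 1067, 1931, 3179, 4883, 7115, 9947, 13451
D2: 864, 1248, 1704, 2232, 2832, 3504
D3: 384, 456, 528, 600, 672
D4: 72, 72, 72, 72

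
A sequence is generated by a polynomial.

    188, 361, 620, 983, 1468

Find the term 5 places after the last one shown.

6353

First differences: 173, 259, 363, 485
Second differences: 86, 104, 122
Third differences: 18, 18
Third differences constant at 18.
122 + 18 = 140;  485 + 140 = 625;  1468 + 625 = 2093
140 + 18 = 158;  625 + 158 = 783;  2093 + 783 = 2876
158 + 18 = 176;  783 + 176 = 959;  2876 + 959 = 3835
176 + 18 = 194;  959 + 194 = 1153;  3835 + 1153 = 4988
194 + 18 = 212;  1153 + 212 = 1365;  4988 + 1365 = 6353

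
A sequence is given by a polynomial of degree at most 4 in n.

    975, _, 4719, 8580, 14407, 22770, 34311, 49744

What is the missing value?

Using the last 6 terms:
First differences: 3861, 5827, 8363, 11541, 15433
Second differences: 1966, 2536, 3178, 3892
Third differences: 570, 642, 714
Fourth differences: 72, 72
Constant fourth difference = 72.
Extend backward: 570 − 72 = 498;  1966 − 498 = 1468;  3861 − 1468 = 2393;  4719 − 2393 = 2326

2326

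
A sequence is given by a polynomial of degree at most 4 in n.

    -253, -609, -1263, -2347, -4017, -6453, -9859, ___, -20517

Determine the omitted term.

-14463

Using the first 7 terms:
First differences: -356  -654  -1084  -1670  -2436  -3406
Second differences: -298  -430  -586  -766  -970
Third differences: -132  -156  -180  -204
Fourth differences: -24  -24  -24
Constant fourth difference = -24.
Extend forward: -204 − 24 = -228;  -970 − 228 = -1198;  -3406 − 1198 = -4604;  -9859 − 4604 = -14463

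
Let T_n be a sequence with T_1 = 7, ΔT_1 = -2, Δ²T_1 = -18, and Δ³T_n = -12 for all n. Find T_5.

Build the table forward from the leading diagonal:
Third differences: -12, -12, -12, -12, -12
Second differences: -18, -30, -42, -54, -66
First differences: -2, -20, -50, -92, -146
T: 7, 5, -15, -65, -157

-157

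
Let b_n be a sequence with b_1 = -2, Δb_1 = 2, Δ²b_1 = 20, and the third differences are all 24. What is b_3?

22

Build the table forward from the leading diagonal:
Δ³: 24  24  24
Δ²: 20  44  68
Δ: 2  22  66
b: -2  0  22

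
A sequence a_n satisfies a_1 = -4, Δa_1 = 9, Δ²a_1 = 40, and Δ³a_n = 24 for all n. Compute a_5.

368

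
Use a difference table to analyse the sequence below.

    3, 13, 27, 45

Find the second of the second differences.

Δ: 10, 14, 18
Δ²: 4, 4

4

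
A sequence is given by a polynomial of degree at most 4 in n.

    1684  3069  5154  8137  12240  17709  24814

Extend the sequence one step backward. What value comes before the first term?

825

Δ: 1385  2085  2983  4103  5469  7105
Δ²: 700  898  1120  1366  1636
Δ³: 198  222  246  270
Δ⁴: 24  24  24
The fourth differences are constant at 24.
Work back: 198 − 24 = 174;  700 − 174 = 526;  1385 − 526 = 859;  1684 − 859 = 825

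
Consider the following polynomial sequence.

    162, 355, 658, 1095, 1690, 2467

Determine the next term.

3450

First differences: 193  303  437  595  777
Second differences: 110  134  158  182
Third differences: 24  24  24
The third differences are constant (24).
182 + 24 = 206;  777 + 206 = 983;  2467 + 983 = 3450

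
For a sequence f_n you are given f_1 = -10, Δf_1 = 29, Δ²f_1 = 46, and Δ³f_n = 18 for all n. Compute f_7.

1214

Build the table forward from the leading diagonal:
D3: 18, 18, 18, 18, 18, 18, 18
D2: 46, 64, 82, 100, 118, 136, 154
D1: 29, 75, 139, 221, 321, 439, 575
f: -10, 19, 94, 233, 454, 775, 1214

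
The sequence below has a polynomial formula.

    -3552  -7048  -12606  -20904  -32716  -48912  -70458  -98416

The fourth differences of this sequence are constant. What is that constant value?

Δ: -3496, -5558, -8298, -11812, -16196, -21546, -27958
Δ²: -2062, -2740, -3514, -4384, -5350, -6412
Δ³: -678, -774, -870, -966, -1062
Δ⁴: -96, -96, -96, -96

-96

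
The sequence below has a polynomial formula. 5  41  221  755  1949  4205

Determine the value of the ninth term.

D1: 36, 180, 534, 1194, 2256
D2: 144, 354, 660, 1062
D3: 210, 306, 402
D4: 96, 96
Fourth differences constant at 96.
402 + 96 = 498;  1062 + 498 = 1560;  2256 + 1560 = 3816;  4205 + 3816 = 8021
498 + 96 = 594;  1560 + 594 = 2154;  3816 + 2154 = 5970;  8021 + 5970 = 13991
594 + 96 = 690;  2154 + 690 = 2844;  5970 + 2844 = 8814;  13991 + 8814 = 22805

22805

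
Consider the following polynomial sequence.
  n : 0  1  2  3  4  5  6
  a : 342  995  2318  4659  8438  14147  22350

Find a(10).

93902

First differences: 653 , 1323 , 2341 , 3779 , 5709 , 8203
Second differences: 670 , 1018 , 1438 , 1930 , 2494
Third differences: 348 , 420 , 492 , 564
Fourth differences: 72 , 72 , 72
The fourth differences are constant (72).
564 + 72 = 636;  2494 + 636 = 3130;  8203 + 3130 = 11333;  22350 + 11333 = 33683
636 + 72 = 708;  3130 + 708 = 3838;  11333 + 3838 = 15171;  33683 + 15171 = 48854
708 + 72 = 780;  3838 + 780 = 4618;  15171 + 4618 = 19789;  48854 + 19789 = 68643
780 + 72 = 852;  4618 + 852 = 5470;  19789 + 5470 = 25259;  68643 + 25259 = 93902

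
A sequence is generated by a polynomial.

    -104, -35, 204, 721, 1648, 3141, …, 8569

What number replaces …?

Using the first 6 terms:
First differences: 69, 239, 517, 927, 1493
Second differences: 170, 278, 410, 566
Third differences: 108, 132, 156
Fourth differences: 24, 24
Constant fourth difference = 24.
Extend forward: 156 + 24 = 180;  566 + 180 = 746;  1493 + 746 = 2239;  3141 + 2239 = 5380

5380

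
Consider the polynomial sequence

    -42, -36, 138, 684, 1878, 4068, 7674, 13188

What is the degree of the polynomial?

6, 174, 546, 1194, 2190, 3606, 5514
168, 372, 648, 996, 1416, 1908
204, 276, 348, 420, 492
72, 72, 72, 72
The fourth differences are constant, so the polynomial has degree 4.

4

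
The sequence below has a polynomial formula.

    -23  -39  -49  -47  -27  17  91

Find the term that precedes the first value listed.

-7

D1: -16  -10  2  20  44  74
D2: 6  12  18  24  30
D3: 6  6  6  6
The third differences are constant at 6.
Work back: 6 − 6 = 0;  -16 + 0 = -16;  -23 + 16 = -7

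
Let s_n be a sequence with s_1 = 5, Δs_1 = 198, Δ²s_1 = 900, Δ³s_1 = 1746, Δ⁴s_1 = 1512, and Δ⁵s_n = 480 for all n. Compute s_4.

5045

Build the table forward from the leading diagonal:
D5: 480  480  480  480
D4: 1512  1992  2472  2952
D3: 1746  3258  5250  7722
D2: 900  2646  5904  11154
D1: 198  1098  3744  9648
s: 5  203  1301  5045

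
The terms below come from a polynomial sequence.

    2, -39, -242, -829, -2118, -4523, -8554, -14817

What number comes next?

-24014

Δ: -41  -203  -587  -1289  -2405  -4031  -6263
Δ²: -162  -384  -702  -1116  -1626  -2232
Δ³: -222  -318  -414  -510  -606
Δ⁴: -96  -96  -96  -96
Constant fourth difference = -96, so extend:
-606 − 96 = -702;  -2232 − 702 = -2934;  -6263 − 2934 = -9197;  -14817 − 9197 = -24014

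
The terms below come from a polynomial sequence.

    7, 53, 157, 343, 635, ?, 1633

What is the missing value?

1057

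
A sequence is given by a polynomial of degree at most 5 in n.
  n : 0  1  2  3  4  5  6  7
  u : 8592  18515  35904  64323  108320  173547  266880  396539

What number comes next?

572208

First differences: 9923, 17389, 28419, 43997, 65227, 93333, 129659
Second differences: 7466, 11030, 15578, 21230, 28106, 36326
Third differences: 3564, 4548, 5652, 6876, 8220
Fourth differences: 984, 1104, 1224, 1344
Fifth differences: 120, 120, 120
The fifth differences are constant (120).
1344 + 120 = 1464;  8220 + 1464 = 9684;  36326 + 9684 = 46010;  129659 + 46010 = 175669;  396539 + 175669 = 572208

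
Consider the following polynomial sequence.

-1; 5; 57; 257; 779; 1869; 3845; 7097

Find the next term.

6, 52, 200, 522, 1090, 1976, 3252
46, 148, 322, 568, 886, 1276
102, 174, 246, 318, 390
72, 72, 72, 72
Fourth differences constant at 72.
390 + 72 = 462;  1276 + 462 = 1738;  3252 + 1738 = 4990;  7097 + 4990 = 12087

12087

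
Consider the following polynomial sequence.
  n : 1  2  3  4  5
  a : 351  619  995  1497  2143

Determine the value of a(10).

268 , 376 , 502 , 646
108 , 126 , 144
18 , 18
The third differences are constant (18).
144 + 18 = 162;  646 + 162 = 808;  2143 + 808 = 2951
162 + 18 = 180;  808 + 180 = 988;  2951 + 988 = 3939
180 + 18 = 198;  988 + 198 = 1186;  3939 + 1186 = 5125
198 + 18 = 216;  1186 + 216 = 1402;  5125 + 1402 = 6527
216 + 18 = 234;  1402 + 234 = 1636;  6527 + 1636 = 8163

8163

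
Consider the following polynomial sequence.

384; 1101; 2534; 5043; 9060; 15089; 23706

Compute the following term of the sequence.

First differences: 717 , 1433 , 2509 , 4017 , 6029 , 8617
Second differences: 716 , 1076 , 1508 , 2012 , 2588
Third differences: 360 , 432 , 504 , 576
Fourth differences: 72 , 72 , 72
The fourth differences are constant (72).
576 + 72 = 648;  2588 + 648 = 3236;  8617 + 3236 = 11853;  23706 + 11853 = 35559

35559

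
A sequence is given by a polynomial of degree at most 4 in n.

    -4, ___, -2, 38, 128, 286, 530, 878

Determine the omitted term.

Using the last 6 terms:
First differences: 40, 90, 158, 244, 348
Second differences: 50, 68, 86, 104
Third differences: 18, 18, 18
Constant third difference = 18.
Extend backward: 50 − 18 = 32;  40 − 32 = 8;  -2 − 8 = -10

-10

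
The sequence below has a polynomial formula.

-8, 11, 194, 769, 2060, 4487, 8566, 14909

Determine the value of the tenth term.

Δ: 19, 183, 575, 1291, 2427, 4079, 6343
Δ²: 164, 392, 716, 1136, 1652, 2264
Δ³: 228, 324, 420, 516, 612
Δ⁴: 96, 96, 96, 96
Constant fourth difference = 96, so extend:
612 + 96 = 708;  2264 + 708 = 2972;  6343 + 2972 = 9315;  14909 + 9315 = 24224
708 + 96 = 804;  2972 + 804 = 3776;  9315 + 3776 = 13091;  24224 + 13091 = 37315

37315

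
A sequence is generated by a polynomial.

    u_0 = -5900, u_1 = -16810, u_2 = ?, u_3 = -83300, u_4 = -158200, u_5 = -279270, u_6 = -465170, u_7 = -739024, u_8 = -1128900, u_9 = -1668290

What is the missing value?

Using the last 7 terms:
D1: -74900  -121070  -185900  -273854  -389876  -539390
D2: -46170  -64830  -87954  -116022  -149514
D3: -18660  -23124  -28068  -33492
D4: -4464  -4944  -5424
D5: -480  -480
Constant fifth difference = -480.
Extend backward: -4464 + 480 = -3984;  -18660 + 3984 = -14676;  -46170 + 14676 = -31494;  -74900 + 31494 = -43406;  -83300 + 43406 = -39894

-39894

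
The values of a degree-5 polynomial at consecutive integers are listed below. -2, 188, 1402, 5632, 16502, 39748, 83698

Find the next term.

159752

D1: 190, 1214, 4230, 10870, 23246, 43950
D2: 1024, 3016, 6640, 12376, 20704
D3: 1992, 3624, 5736, 8328
D4: 1632, 2112, 2592
D5: 480, 480
Constant fifth difference = 480, so extend:
2592 + 480 = 3072;  8328 + 3072 = 11400;  20704 + 11400 = 32104;  43950 + 32104 = 76054;  83698 + 76054 = 159752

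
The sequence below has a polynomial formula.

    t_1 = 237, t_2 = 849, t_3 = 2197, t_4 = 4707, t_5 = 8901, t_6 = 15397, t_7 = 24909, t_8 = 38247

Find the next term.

D1: 612 , 1348 , 2510 , 4194 , 6496 , 9512 , 13338
D2: 736 , 1162 , 1684 , 2302 , 3016 , 3826
D3: 426 , 522 , 618 , 714 , 810
D4: 96 , 96 , 96 , 96
Constant fourth difference = 96, so extend:
810 + 96 = 906;  3826 + 906 = 4732;  13338 + 4732 = 18070;  38247 + 18070 = 56317

56317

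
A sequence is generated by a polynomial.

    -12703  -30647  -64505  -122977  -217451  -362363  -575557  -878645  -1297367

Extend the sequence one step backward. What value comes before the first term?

-4301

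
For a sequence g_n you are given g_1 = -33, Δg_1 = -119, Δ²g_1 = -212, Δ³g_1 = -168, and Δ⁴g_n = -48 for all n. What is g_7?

Build the table forward from the leading diagonal:
Fourth differences: -48  -48  -48  -48  -48  -48  -48
Third differences: -168  -216  -264  -312  -360  -408  -456
Second differences: -212  -380  -596  -860  -1172  -1532  -1940
First differences: -119  -331  -711  -1307  -2167  -3339  -4871
g: -33  -152  -483  -1194  -2501  -4668  -8007

-8007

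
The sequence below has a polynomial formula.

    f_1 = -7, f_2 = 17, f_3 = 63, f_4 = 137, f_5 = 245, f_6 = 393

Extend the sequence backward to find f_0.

24  46  74  108  148
22  28  34  40
6  6  6
The third differences are constant at 6.
Work back: 22 − 6 = 16;  24 − 16 = 8;  -7 − 8 = -15

-15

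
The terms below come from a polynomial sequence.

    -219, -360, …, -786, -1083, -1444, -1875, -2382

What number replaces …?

-547

Using the last 5 terms:
Δ: -297  -361  -431  -507
Δ²: -64  -70  -76
Δ³: -6  -6
Constant third difference = -6.
Extend backward: -64 + 6 = -58;  -297 + 58 = -239;  -786 + 239 = -547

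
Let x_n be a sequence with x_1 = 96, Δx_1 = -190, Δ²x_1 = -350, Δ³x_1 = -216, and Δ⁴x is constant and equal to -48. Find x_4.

-1740

Build the table forward from the leading diagonal:
Δ⁴: -48, -48, -48, -48
Δ³: -216, -264, -312, -360
Δ²: -350, -566, -830, -1142
Δ: -190, -540, -1106, -1936
x: 96, -94, -634, -1740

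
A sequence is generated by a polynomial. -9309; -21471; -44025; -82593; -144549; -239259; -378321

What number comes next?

-575805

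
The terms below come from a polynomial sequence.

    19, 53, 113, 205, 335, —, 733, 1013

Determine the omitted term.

Using the first 5 terms:
D1: 34, 60, 92, 130
D2: 26, 32, 38
D3: 6, 6
Constant third difference = 6.
Extend forward: 38 + 6 = 44;  130 + 44 = 174;  335 + 174 = 509

509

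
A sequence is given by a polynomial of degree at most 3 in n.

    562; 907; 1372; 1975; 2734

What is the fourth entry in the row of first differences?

759

Δ: 345, 465, 603, 759
Δ²: 120, 138, 156
Δ³: 18, 18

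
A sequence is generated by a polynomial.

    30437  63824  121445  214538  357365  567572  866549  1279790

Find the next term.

1837253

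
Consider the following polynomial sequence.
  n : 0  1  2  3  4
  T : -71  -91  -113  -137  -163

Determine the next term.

Δ: -20  -22  -24  -26
Δ²: -2  -2  -2
The second differences are constant (-2).
-26 − 2 = -28;  -163 − 28 = -191

-191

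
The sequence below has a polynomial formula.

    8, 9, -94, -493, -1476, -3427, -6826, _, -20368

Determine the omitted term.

-12249

Using the first 7 terms:
First differences: 1, -103, -399, -983, -1951, -3399
Second differences: -104, -296, -584, -968, -1448
Third differences: -192, -288, -384, -480
Fourth differences: -96, -96, -96
Constant fourth difference = -96.
Extend forward: -480 − 96 = -576;  -1448 − 576 = -2024;  -3399 − 2024 = -5423;  -6826 − 5423 = -12249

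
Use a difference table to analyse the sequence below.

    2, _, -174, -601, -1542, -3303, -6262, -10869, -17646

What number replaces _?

-27

Using the last 7 terms:
-427, -941, -1761, -2959, -4607, -6777
-514, -820, -1198, -1648, -2170
-306, -378, -450, -522
-72, -72, -72
Constant fourth difference = -72.
Extend backward: -306 + 72 = -234;  -514 + 234 = -280;  -427 + 280 = -147;  -174 + 147 = -27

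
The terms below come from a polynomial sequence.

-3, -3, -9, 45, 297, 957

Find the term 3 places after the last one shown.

First differences: 0, -6, 54, 252, 660
Second differences: -6, 60, 198, 408
Third differences: 66, 138, 210
Fourth differences: 72, 72
The fourth differences are constant (72).
210 + 72 = 282;  408 + 282 = 690;  660 + 690 = 1350;  957 + 1350 = 2307
282 + 72 = 354;  690 + 354 = 1044;  1350 + 1044 = 2394;  2307 + 2394 = 4701
354 + 72 = 426;  1044 + 426 = 1470;  2394 + 1470 = 3864;  4701 + 3864 = 8565

8565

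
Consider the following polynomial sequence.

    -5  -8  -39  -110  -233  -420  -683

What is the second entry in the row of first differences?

D1: -3, -31, -71, -123, -187, -263
D2: -28, -40, -52, -64, -76
D3: -12, -12, -12, -12

-31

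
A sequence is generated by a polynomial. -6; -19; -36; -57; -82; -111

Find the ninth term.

-222

-13 , -17 , -21 , -25 , -29
-4 , -4 , -4 , -4
Constant second difference = -4, so extend:
-29 − 4 = -33;  -111 − 33 = -144
-33 − 4 = -37;  -144 − 37 = -181
-37 − 4 = -41;  -181 − 41 = -222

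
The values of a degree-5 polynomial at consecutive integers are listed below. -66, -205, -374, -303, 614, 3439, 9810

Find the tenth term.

77739

First differences: -139, -169, 71, 917, 2825, 6371
Second differences: -30, 240, 846, 1908, 3546
Third differences: 270, 606, 1062, 1638
Fourth differences: 336, 456, 576
Fifth differences: 120, 120
Fifth differences constant at 120.
576 + 120 = 696;  1638 + 696 = 2334;  3546 + 2334 = 5880;  6371 + 5880 = 12251;  9810 + 12251 = 22061
696 + 120 = 816;  2334 + 816 = 3150;  5880 + 3150 = 9030;  12251 + 9030 = 21281;  22061 + 21281 = 43342
816 + 120 = 936;  3150 + 936 = 4086;  9030 + 4086 = 13116;  21281 + 13116 = 34397;  43342 + 34397 = 77739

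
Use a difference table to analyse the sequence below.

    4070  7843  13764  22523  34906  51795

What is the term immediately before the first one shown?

D1: 3773  5921  8759  12383  16889
D2: 2148  2838  3624  4506
D3: 690  786  882
D4: 96  96
The fourth differences are constant at 96.
Work back: 690 − 96 = 594;  2148 − 594 = 1554;  3773 − 1554 = 2219;  4070 − 2219 = 1851

1851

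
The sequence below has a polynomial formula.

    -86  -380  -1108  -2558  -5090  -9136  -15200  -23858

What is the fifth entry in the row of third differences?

Δ: -294, -728, -1450, -2532, -4046, -6064, -8658
Δ²: -434, -722, -1082, -1514, -2018, -2594
Δ³: -288, -360, -432, -504, -576
Δ⁴: -72, -72, -72, -72

-576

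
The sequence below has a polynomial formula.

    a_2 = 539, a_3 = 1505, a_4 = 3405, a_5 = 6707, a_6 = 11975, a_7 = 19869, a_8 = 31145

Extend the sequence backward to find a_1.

135

First differences: 966  1900  3302  5268  7894  11276
Second differences: 934  1402  1966  2626  3382
Third differences: 468  564  660  756
Fourth differences: 96  96  96
The fourth differences are constant at 96.
Work back: 468 − 96 = 372;  934 − 372 = 562;  966 − 562 = 404;  539 − 404 = 135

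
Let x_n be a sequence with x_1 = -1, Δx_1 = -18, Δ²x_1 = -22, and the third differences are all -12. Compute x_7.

-679

Build the table forward from the leading diagonal:
Third differences: -12, -12, -12, -12, -12, -12, -12
Second differences: -22, -34, -46, -58, -70, -82, -94
First differences: -18, -40, -74, -120, -178, -248, -330
x: -1, -19, -59, -133, -253, -431, -679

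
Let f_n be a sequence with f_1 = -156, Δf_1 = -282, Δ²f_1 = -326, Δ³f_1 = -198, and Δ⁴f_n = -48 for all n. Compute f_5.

-4080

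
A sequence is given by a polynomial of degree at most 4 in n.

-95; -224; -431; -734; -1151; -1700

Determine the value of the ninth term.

-129 , -207 , -303 , -417 , -549
-78 , -96 , -114 , -132
-18 , -18 , -18
Constant third difference = -18, so extend:
-132 − 18 = -150;  -549 − 150 = -699;  -1700 − 699 = -2399
-150 − 18 = -168;  -699 − 168 = -867;  -2399 − 867 = -3266
-168 − 18 = -186;  -867 − 186 = -1053;  -3266 − 1053 = -4319

-4319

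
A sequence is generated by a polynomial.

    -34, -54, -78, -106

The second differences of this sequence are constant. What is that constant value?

-4

First differences: -20, -24, -28
Second differences: -4, -4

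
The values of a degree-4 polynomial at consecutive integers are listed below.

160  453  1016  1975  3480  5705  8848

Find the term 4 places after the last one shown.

35400

293, 563, 959, 1505, 2225, 3143
270, 396, 546, 720, 918
126, 150, 174, 198
24, 24, 24
The fourth differences are constant (24).
198 + 24 = 222;  918 + 222 = 1140;  3143 + 1140 = 4283;  8848 + 4283 = 13131
222 + 24 = 246;  1140 + 246 = 1386;  4283 + 1386 = 5669;  13131 + 5669 = 18800
246 + 24 = 270;  1386 + 270 = 1656;  5669 + 1656 = 7325;  18800 + 7325 = 26125
270 + 24 = 294;  1656 + 294 = 1950;  7325 + 1950 = 9275;  26125 + 9275 = 35400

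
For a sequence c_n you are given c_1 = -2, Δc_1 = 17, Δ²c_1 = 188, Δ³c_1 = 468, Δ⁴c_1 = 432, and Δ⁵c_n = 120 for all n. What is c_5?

3498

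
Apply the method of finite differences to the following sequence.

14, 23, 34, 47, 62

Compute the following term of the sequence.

79

9 , 11 , 13 , 15
2 , 2 , 2
The second differences are constant (2).
15 + 2 = 17;  62 + 17 = 79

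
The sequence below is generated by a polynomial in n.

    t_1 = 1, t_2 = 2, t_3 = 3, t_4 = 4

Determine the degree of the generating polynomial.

1

Δ: 1, 1, 1
The first differences are constant, so the polynomial has degree 1.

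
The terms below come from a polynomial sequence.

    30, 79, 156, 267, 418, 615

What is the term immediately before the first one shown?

D1: 49, 77, 111, 151, 197
D2: 28, 34, 40, 46
D3: 6, 6, 6
The third differences are constant at 6.
Work back: 28 − 6 = 22;  49 − 22 = 27;  30 − 27 = 3

3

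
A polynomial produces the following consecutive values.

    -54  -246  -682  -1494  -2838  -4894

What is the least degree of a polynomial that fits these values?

4

D1: -192, -436, -812, -1344, -2056
D2: -244, -376, -532, -712
D3: -132, -156, -180
D4: -24, -24
The fourth differences are constant, so the polynomial has degree 4.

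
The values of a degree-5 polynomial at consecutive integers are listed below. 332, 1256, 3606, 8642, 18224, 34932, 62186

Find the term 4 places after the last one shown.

381182

First differences: 924  2350  5036  9582  16708  27254
Second differences: 1426  2686  4546  7126  10546
Third differences: 1260  1860  2580  3420
Fourth differences: 600  720  840
Fifth differences: 120  120
Fifth differences constant at 120.
840 + 120 = 960;  3420 + 960 = 4380;  10546 + 4380 = 14926;  27254 + 14926 = 42180;  62186 + 42180 = 104366
960 + 120 = 1080;  4380 + 1080 = 5460;  14926 + 5460 = 20386;  42180 + 20386 = 62566;  104366 + 62566 = 166932
1080 + 120 = 1200;  5460 + 1200 = 6660;  20386 + 6660 = 27046;  62566 + 27046 = 89612;  166932 + 89612 = 256544
1200 + 120 = 1320;  6660 + 1320 = 7980;  27046 + 7980 = 35026;  89612 + 35026 = 124638;  256544 + 124638 = 381182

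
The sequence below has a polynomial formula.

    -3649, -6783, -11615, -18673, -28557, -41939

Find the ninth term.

D1: -3134 , -4832 , -7058 , -9884 , -13382
D2: -1698 , -2226 , -2826 , -3498
D3: -528 , -600 , -672
D4: -72 , -72
Constant fourth difference = -72, so extend:
-672 − 72 = -744;  -3498 − 744 = -4242;  -13382 − 4242 = -17624;  -41939 − 17624 = -59563
-744 − 72 = -816;  -4242 − 816 = -5058;  -17624 − 5058 = -22682;  -59563 − 22682 = -82245
-816 − 72 = -888;  -5058 − 888 = -5946;  -22682 − 5946 = -28628;  -82245 − 28628 = -110873

-110873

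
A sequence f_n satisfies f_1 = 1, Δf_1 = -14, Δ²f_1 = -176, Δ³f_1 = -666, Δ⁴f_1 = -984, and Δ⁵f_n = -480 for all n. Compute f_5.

Build the table forward from the leading diagonal:
Δ⁵: -480, -480, -480, -480, -480
Δ⁴: -984, -1464, -1944, -2424, -2904
Δ³: -666, -1650, -3114, -5058, -7482
Δ²: -176, -842, -2492, -5606, -10664
Δ: -14, -190, -1032, -3524, -9130
f: 1, -13, -203, -1235, -4759

-4759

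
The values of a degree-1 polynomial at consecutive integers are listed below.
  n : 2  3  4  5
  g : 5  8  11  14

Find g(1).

2

D1: 3, 3, 3
The first differences are constant at 3.
Work back: 5 − 3 = 2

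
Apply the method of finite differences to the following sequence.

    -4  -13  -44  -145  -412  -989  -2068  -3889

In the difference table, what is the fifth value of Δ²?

D1: -9, -31, -101, -267, -577, -1079, -1821
D2: -22, -70, -166, -310, -502, -742
D3: -48, -96, -144, -192, -240
D4: -48, -48, -48, -48

-502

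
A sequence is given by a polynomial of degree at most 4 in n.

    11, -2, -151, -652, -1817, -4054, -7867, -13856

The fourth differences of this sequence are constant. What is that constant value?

-96

First differences: -13, -149, -501, -1165, -2237, -3813, -5989
Second differences: -136, -352, -664, -1072, -1576, -2176
Third differences: -216, -312, -408, -504, -600
Fourth differences: -96, -96, -96, -96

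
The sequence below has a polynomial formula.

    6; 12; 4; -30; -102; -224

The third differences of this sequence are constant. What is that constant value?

-12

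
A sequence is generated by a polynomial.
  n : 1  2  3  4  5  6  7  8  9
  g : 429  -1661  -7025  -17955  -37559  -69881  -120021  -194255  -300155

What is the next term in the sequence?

-446709

D1: -2090  -5364  -10930  -19604  -32322  -50140  -74234  -105900
D2: -3274  -5566  -8674  -12718  -17818  -24094  -31666
D3: -2292  -3108  -4044  -5100  -6276  -7572
D4: -816  -936  -1056  -1176  -1296
D5: -120  -120  -120  -120
Constant fifth difference = -120, so extend:
-1296 − 120 = -1416;  -7572 − 1416 = -8988;  -31666 − 8988 = -40654;  -105900 − 40654 = -146554;  -300155 − 146554 = -446709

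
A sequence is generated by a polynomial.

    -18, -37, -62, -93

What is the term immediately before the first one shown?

D1: -19, -25, -31
D2: -6, -6
The second differences are constant at -6.
Work back: -19 + 6 = -13;  -18 + 13 = -5

-5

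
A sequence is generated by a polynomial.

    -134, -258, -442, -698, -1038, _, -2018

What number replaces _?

Using the first 5 terms:
D1: -124, -184, -256, -340
D2: -60, -72, -84
D3: -12, -12
Constant third difference = -12.
Extend forward: -84 − 12 = -96;  -340 − 96 = -436;  -1038 − 436 = -1474

-1474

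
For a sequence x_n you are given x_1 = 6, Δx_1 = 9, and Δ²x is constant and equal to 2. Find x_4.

39

Build the table forward from the leading diagonal:
Δ²: 2  2  2  2
Δ: 9  11  13  15
x: 6  15  26  39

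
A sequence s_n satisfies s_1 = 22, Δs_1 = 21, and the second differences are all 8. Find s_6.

207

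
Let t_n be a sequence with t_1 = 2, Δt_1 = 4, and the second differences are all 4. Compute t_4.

26

Build the table forward from the leading diagonal:
Second differences: 4, 4, 4, 4
First differences: 4, 8, 12, 16
t: 2, 6, 14, 26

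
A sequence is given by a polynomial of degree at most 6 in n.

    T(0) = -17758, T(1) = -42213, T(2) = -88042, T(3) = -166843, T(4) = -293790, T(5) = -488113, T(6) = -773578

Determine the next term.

Δ: -24455 , -45829 , -78801 , -126947 , -194323 , -285465
Δ²: -21374 , -32972 , -48146 , -67376 , -91142
Δ³: -11598 , -15174 , -19230 , -23766
Δ⁴: -3576 , -4056 , -4536
Δ⁵: -480 , -480
Constant fifth difference = -480, so extend:
-4536 − 480 = -5016;  -23766 − 5016 = -28782;  -91142 − 28782 = -119924;  -285465 − 119924 = -405389;  -773578 − 405389 = -1178967

-1178967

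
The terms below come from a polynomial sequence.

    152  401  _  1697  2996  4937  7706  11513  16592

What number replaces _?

878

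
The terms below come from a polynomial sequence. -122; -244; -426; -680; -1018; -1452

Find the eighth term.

-122 , -182 , -254 , -338 , -434
-60 , -72 , -84 , -96
-12 , -12 , -12
Constant third difference = -12, so extend:
-96 − 12 = -108;  -434 − 108 = -542;  -1452 − 542 = -1994
-108 − 12 = -120;  -542 − 120 = -662;  -1994 − 662 = -2656

-2656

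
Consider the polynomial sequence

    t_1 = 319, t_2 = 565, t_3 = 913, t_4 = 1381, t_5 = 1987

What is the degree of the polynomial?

D1: 246, 348, 468, 606
D2: 102, 120, 138
D3: 18, 18
The third differences are constant, so the polynomial has degree 3.

3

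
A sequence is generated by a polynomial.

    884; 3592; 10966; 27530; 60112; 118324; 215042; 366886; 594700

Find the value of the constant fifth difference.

480

Δ: 2708, 7374, 16564, 32582, 58212, 96718, 151844, 227814
Δ²: 4666, 9190, 16018, 25630, 38506, 55126, 75970
Δ³: 4524, 6828, 9612, 12876, 16620, 20844
Δ⁴: 2304, 2784, 3264, 3744, 4224
Δ⁵: 480, 480, 480, 480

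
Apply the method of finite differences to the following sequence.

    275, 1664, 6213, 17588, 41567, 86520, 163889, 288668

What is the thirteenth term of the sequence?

2457623

D1: 1389 , 4549 , 11375 , 23979 , 44953 , 77369 , 124779
D2: 3160 , 6826 , 12604 , 20974 , 32416 , 47410
D3: 3666 , 5778 , 8370 , 11442 , 14994
D4: 2112 , 2592 , 3072 , 3552
D5: 480 , 480 , 480
Constant fifth difference = 480, so extend:
3552 + 480 = 4032;  14994 + 4032 = 19026;  47410 + 19026 = 66436;  124779 + 66436 = 191215;  288668 + 191215 = 479883
4032 + 480 = 4512;  19026 + 4512 = 23538;  66436 + 23538 = 89974;  191215 + 89974 = 281189;  479883 + 281189 = 761072
4512 + 480 = 4992;  23538 + 4992 = 28530;  89974 + 28530 = 118504;  281189 + 118504 = 399693;  761072 + 399693 = 1160765
4992 + 480 = 5472;  28530 + 5472 = 34002;  118504 + 34002 = 152506;  399693 + 152506 = 552199;  1160765 + 552199 = 1712964
5472 + 480 = 5952;  34002 + 5952 = 39954;  152506 + 39954 = 192460;  552199 + 192460 = 744659;  1712964 + 744659 = 2457623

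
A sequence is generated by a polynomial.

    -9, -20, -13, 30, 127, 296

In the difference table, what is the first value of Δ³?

18

First differences: -11, 7, 43, 97, 169
Second differences: 18, 36, 54, 72
Third differences: 18, 18, 18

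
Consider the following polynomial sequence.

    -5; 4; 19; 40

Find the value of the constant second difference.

6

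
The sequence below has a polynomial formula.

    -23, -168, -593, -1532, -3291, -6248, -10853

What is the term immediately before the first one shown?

-145, -425, -939, -1759, -2957, -4605
-280, -514, -820, -1198, -1648
-234, -306, -378, -450
-72, -72, -72
The fourth differences are constant at -72.
Work back: -234 + 72 = -162;  -280 + 162 = -118;  -145 + 118 = -27;  -23 + 27 = 4

4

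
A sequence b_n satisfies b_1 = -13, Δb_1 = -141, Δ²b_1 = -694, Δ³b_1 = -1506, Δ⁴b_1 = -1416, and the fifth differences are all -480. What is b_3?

-989

Build the table forward from the leading diagonal:
Δ⁵: -480  -480  -480
Δ⁴: -1416  -1896  -2376
Δ³: -1506  -2922  -4818
Δ²: -694  -2200  -5122
Δ: -141  -835  -3035
b: -13  -154  -989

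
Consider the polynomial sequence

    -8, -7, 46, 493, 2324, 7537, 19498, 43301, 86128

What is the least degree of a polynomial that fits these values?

5

1, 53, 447, 1831, 5213, 11961, 23803, 42827
52, 394, 1384, 3382, 6748, 11842, 19024
342, 990, 1998, 3366, 5094, 7182
648, 1008, 1368, 1728, 2088
360, 360, 360, 360
The fifth differences are constant, so the polynomial has degree 5.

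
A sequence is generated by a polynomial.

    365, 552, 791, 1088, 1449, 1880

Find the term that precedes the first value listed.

First differences: 187, 239, 297, 361, 431
Second differences: 52, 58, 64, 70
Third differences: 6, 6, 6
The third differences are constant at 6.
Work back: 52 − 6 = 46;  187 − 46 = 141;  365 − 141 = 224

224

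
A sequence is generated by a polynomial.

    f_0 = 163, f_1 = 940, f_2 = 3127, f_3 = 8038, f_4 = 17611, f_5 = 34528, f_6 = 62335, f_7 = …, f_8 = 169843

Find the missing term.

105562

Using the first 7 terms:
Δ: 777, 2187, 4911, 9573, 16917, 27807
Δ²: 1410, 2724, 4662, 7344, 10890
Δ³: 1314, 1938, 2682, 3546
Δ⁴: 624, 744, 864
Δ⁵: 120, 120
Constant fifth difference = 120.
Extend forward: 864 + 120 = 984;  3546 + 984 = 4530;  10890 + 4530 = 15420;  27807 + 15420 = 43227;  62335 + 43227 = 105562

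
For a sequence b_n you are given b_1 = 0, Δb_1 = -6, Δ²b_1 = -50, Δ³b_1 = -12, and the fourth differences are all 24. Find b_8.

-672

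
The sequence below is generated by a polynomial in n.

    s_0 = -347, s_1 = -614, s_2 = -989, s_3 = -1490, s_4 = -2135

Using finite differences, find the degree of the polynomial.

3

D1: -267, -375, -501, -645
D2: -108, -126, -144
D3: -18, -18
The third differences are constant, so the polynomial has degree 3.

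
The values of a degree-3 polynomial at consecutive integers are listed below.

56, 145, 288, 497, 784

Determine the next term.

1161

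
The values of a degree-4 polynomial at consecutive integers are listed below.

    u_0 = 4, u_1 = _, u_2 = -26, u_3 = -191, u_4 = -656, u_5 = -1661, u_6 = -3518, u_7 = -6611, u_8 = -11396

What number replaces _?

Using the last 7 terms:
D1: -165  -465  -1005  -1857  -3093  -4785
D2: -300  -540  -852  -1236  -1692
D3: -240  -312  -384  -456
D4: -72  -72  -72
Constant fourth difference = -72.
Extend backward: -240 + 72 = -168;  -300 + 168 = -132;  -165 + 132 = -33;  -26 + 33 = 7

7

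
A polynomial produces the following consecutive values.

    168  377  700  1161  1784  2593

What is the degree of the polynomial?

Δ: 209, 323, 461, 623, 809
Δ²: 114, 138, 162, 186
Δ³: 24, 24, 24
The third differences are constant, so the polynomial has degree 3.

3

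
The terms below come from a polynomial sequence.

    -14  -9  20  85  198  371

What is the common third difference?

Δ: 5, 29, 65, 113, 173
Δ²: 24, 36, 48, 60
Δ³: 12, 12, 12

12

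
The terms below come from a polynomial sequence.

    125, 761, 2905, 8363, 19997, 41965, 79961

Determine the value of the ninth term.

235933

D1: 636  2144  5458  11634  21968  37996
D2: 1508  3314  6176  10334  16028
D3: 1806  2862  4158  5694
D4: 1056  1296  1536
D5: 240  240
The fifth differences are constant (240).
1536 + 240 = 1776;  5694 + 1776 = 7470;  16028 + 7470 = 23498;  37996 + 23498 = 61494;  79961 + 61494 = 141455
1776 + 240 = 2016;  7470 + 2016 = 9486;  23498 + 9486 = 32984;  61494 + 32984 = 94478;  141455 + 94478 = 235933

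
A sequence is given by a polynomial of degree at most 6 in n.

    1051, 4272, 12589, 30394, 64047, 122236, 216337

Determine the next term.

360774

Δ: 3221 , 8317 , 17805 , 33653 , 58189 , 94101
Δ²: 5096 , 9488 , 15848 , 24536 , 35912
Δ³: 4392 , 6360 , 8688 , 11376
Δ⁴: 1968 , 2328 , 2688
Δ⁵: 360 , 360
The fifth differences are constant (360).
2688 + 360 = 3048;  11376 + 3048 = 14424;  35912 + 14424 = 50336;  94101 + 50336 = 144437;  216337 + 144437 = 360774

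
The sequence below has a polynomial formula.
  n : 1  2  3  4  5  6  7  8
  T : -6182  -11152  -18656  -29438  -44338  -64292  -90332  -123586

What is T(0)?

D1: -4970, -7504, -10782, -14900, -19954, -26040, -33254
D2: -2534, -3278, -4118, -5054, -6086, -7214
D3: -744, -840, -936, -1032, -1128
D4: -96, -96, -96, -96
The fourth differences are constant at -96.
Work back: -744 + 96 = -648;  -2534 + 648 = -1886;  -4970 + 1886 = -3084;  -6182 + 3084 = -3098

-3098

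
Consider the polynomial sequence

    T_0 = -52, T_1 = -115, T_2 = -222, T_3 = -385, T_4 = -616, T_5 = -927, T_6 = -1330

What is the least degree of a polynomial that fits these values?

Δ: -63, -107, -163, -231, -311, -403
Δ²: -44, -56, -68, -80, -92
Δ³: -12, -12, -12, -12
The third differences are constant, so the polynomial has degree 3.

3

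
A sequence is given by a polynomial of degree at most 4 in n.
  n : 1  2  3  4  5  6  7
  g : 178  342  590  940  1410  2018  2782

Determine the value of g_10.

First differences: 164, 248, 350, 470, 608, 764
Second differences: 84, 102, 120, 138, 156
Third differences: 18, 18, 18, 18
Third differences constant at 18.
156 + 18 = 174;  764 + 174 = 938;  2782 + 938 = 3720
174 + 18 = 192;  938 + 192 = 1130;  3720 + 1130 = 4850
192 + 18 = 210;  1130 + 210 = 1340;  4850 + 1340 = 6190

6190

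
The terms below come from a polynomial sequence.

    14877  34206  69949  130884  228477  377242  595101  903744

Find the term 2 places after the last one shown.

1901142

First differences: 19329  35743  60935  97593  148765  217859  308643
Second differences: 16414  25192  36658  51172  69094  90784
Third differences: 8778  11466  14514  17922  21690
Fourth differences: 2688  3048  3408  3768
Fifth differences: 360  360  360
Fifth differences constant at 360.
3768 + 360 = 4128;  21690 + 4128 = 25818;  90784 + 25818 = 116602;  308643 + 116602 = 425245;  903744 + 425245 = 1328989
4128 + 360 = 4488;  25818 + 4488 = 30306;  116602 + 30306 = 146908;  425245 + 146908 = 572153;  1328989 + 572153 = 1901142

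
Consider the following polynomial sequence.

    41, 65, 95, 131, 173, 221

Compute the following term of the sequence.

24  30  36  42  48
6  6  6  6
Constant second difference = 6, so extend:
48 + 6 = 54;  221 + 54 = 275

275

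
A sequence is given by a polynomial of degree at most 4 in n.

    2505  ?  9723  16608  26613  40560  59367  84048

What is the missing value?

5232

Using the last 6 terms:
6885, 10005, 13947, 18807, 24681
3120, 3942, 4860, 5874
822, 918, 1014
96, 96
Constant fourth difference = 96.
Extend backward: 822 − 96 = 726;  3120 − 726 = 2394;  6885 − 2394 = 4491;  9723 − 4491 = 5232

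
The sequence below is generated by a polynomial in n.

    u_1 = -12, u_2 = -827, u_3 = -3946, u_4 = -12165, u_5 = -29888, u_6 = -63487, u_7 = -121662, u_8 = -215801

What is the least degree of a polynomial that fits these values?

5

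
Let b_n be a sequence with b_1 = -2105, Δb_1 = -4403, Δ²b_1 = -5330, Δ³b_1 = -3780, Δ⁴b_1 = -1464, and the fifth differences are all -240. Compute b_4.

Build the table forward from the leading diagonal:
Δ⁵: -240, -240, -240, -240
Δ⁴: -1464, -1704, -1944, -2184
Δ³: -3780, -5244, -6948, -8892
Δ²: -5330, -9110, -14354, -21302
Δ: -4403, -9733, -18843, -33197
b: -2105, -6508, -16241, -35084

-35084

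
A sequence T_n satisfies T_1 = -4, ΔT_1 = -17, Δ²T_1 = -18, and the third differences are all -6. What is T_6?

-329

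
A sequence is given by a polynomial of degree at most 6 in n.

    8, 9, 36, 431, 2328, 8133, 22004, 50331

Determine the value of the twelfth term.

540999

Δ: 1, 27, 395, 1897, 5805, 13871, 28327
Δ²: 26, 368, 1502, 3908, 8066, 14456
Δ³: 342, 1134, 2406, 4158, 6390
Δ⁴: 792, 1272, 1752, 2232
Δ⁵: 480, 480, 480
The fifth differences are constant (480).
2232 + 480 = 2712;  6390 + 2712 = 9102;  14456 + 9102 = 23558;  28327 + 23558 = 51885;  50331 + 51885 = 102216
2712 + 480 = 3192;  9102 + 3192 = 12294;  23558 + 12294 = 35852;  51885 + 35852 = 87737;  102216 + 87737 = 189953
3192 + 480 = 3672;  12294 + 3672 = 15966;  35852 + 15966 = 51818;  87737 + 51818 = 139555;  189953 + 139555 = 329508
3672 + 480 = 4152;  15966 + 4152 = 20118;  51818 + 20118 = 71936;  139555 + 71936 = 211491;  329508 + 211491 = 540999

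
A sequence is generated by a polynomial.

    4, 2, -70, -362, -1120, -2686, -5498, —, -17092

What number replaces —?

-10090

Using the first 7 terms:
First differences: -2, -72, -292, -758, -1566, -2812
Second differences: -70, -220, -466, -808, -1246
Third differences: -150, -246, -342, -438
Fourth differences: -96, -96, -96
Constant fourth difference = -96.
Extend forward: -438 − 96 = -534;  -1246 − 534 = -1780;  -2812 − 1780 = -4592;  -5498 − 4592 = -10090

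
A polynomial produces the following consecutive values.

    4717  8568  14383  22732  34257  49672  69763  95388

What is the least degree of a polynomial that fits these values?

4

First differences: 3851, 5815, 8349, 11525, 15415, 20091, 25625
Second differences: 1964, 2534, 3176, 3890, 4676, 5534
Third differences: 570, 642, 714, 786, 858
Fourth differences: 72, 72, 72, 72
The fourth differences are constant, so the polynomial has degree 4.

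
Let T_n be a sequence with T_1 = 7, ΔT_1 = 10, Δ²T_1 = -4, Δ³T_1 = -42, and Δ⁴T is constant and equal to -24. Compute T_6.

-523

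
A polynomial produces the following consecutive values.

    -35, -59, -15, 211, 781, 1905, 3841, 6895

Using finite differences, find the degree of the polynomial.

4

D1: -24, 44, 226, 570, 1124, 1936, 3054
D2: 68, 182, 344, 554, 812, 1118
D3: 114, 162, 210, 258, 306
D4: 48, 48, 48, 48
The fourth differences are constant, so the polynomial has degree 4.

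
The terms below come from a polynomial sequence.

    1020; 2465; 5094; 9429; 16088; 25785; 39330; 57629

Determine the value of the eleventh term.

1445  2629  4335  6659  9697  13545  18299
1184  1706  2324  3038  3848  4754
522  618  714  810  906
96  96  96  96
The fourth differences are constant (96).
906 + 96 = 1002;  4754 + 1002 = 5756;  18299 + 5756 = 24055;  57629 + 24055 = 81684
1002 + 96 = 1098;  5756 + 1098 = 6854;  24055 + 6854 = 30909;  81684 + 30909 = 112593
1098 + 96 = 1194;  6854 + 1194 = 8048;  30909 + 8048 = 38957;  112593 + 38957 = 151550

151550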